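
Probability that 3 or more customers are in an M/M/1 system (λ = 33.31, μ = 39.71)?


ρ = 33.31/39.71 = 0.8388
P(N ≥ n) = ρ^n = 0.8388^3 = 0.590234

Final: 0.590234


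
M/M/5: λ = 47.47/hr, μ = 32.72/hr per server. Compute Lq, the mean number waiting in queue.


a = λ/μ = 1.4508; ρ = a/5 = 0.2902
P₀ = 0.234072
Lq = P₀·a^c·ρ / (c!·(1−ρ)²) = 0.234072·6.42732·0.2902/(120·0.50387)
= 0.007220

Final: 0.007220


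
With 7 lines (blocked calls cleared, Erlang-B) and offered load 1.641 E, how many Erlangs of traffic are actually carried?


B(7,1.641) = 0.001232 (Erlang-B)
Carried load = a(1 − B) = 1.641·(1 − 0.001232) = 1.641·0.998768 = 1.6390 E

Final: 1.6390 Erlangs


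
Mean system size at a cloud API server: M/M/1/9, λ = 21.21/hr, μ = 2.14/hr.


ρ = 21.21/2.14 = 9.9112
L = ρ[1 − (K+1)ρ^K + Kρ^(K+1)] / [(1−ρ)(1−ρ^(K+1))]
Numerator: 9.9112·(1 − 10·922873247.039247 + 9·9146795126.029175) = 724434722398.081665
Denominator: (-8.9112)·(-9146795125.029175) = 81509057492.666519
L = 724434722398.081665/81509057492.666519 = 8.8878

Final: 8.8878


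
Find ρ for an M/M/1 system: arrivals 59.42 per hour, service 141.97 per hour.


ρ = λ/μ = 59.42/141.97 = 0.4185

Final: 0.4185


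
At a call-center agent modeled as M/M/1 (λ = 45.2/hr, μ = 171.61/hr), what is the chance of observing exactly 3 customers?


ρ = 45.2/171.61 = 0.2634
P_n = (1−ρ)·ρ^n = (1 − 0.2634)·0.2634^3 = 0.7366·0.018272 = 0.013459

Final: 0.013459


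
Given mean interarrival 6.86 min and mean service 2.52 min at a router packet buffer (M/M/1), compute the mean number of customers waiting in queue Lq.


λ = 60/6.86 = 8.7464 /hr
μ = 60/2.52 = 23.8095 /hr
ρ = λ/μ = 8.7464/23.8095 = 0.3673
Lq = ρ²/(1−ρ) = 0.1349/0.6327 = 0.2133

Final: 0.2133


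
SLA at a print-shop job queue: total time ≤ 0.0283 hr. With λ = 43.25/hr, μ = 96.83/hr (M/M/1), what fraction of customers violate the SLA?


W ~ Exponential(μ−λ) for M/M/1.
μ − λ = 96.83 − 43.25 = 53.5800
P(W > t) = e^{−(μ−λ)t} = e^{−1.5163} = 0.219520

Final: 0.219520


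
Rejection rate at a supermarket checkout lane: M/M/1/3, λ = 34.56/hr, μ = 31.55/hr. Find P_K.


ρ = λ/μ = 34.56/31.55 = 1.0954
P_K = (1−ρ)ρ^K/(1−ρ^(K+1)) = (-0.09540·1.314387)/(1 − 1.439784)
= -0.125398/-0.439784 = 0.285135

Final: 0.285135


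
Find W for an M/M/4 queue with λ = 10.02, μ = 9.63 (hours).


a = 1.0405; ρ = 0.2601; P₀ = 0.352663
Lq = P₀·a^c·ρ/(c!(1−ρ)²) = 0.008184
Wq = Lq/λ = 0.008184/10.02 = 0.0008168 hr
W = Wq + 1/μ = 0.0008168 + 0.10384 = 0.10466 hr

Final: 0.10466 hr


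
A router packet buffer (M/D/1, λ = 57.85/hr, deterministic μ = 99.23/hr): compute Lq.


ρ = 57.85/99.23 = 0.5830
M/D/1: Lq = ρ²/(2(1−ρ)) = 0.3399/(2·0.4170) = 0.40751

Final: 0.40751


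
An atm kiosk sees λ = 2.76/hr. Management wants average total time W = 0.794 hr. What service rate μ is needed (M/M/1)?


W = 1/(μ−λ) ⇒ μ − λ = 1/W = 1/0.794 = 1.2594
μ = λ + 1/W = 2.76 + 1.2594 = 4.0194 per hr

Final: 4.0194 /hr


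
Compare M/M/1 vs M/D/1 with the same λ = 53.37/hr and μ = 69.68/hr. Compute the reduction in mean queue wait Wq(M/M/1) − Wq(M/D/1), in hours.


ρ = 53.37/69.68 = 0.7659
Wq(M/M/1) = ρ/(μ−λ) = 0.7659/16.31 = 0.04696 hr
Wq(M/D/1) = ρ/(2(μ−λ)) = 0.02348 hr
Savings = 0.04696 − 0.02348 = 0.02348 hr

Final: 0.02348 hr


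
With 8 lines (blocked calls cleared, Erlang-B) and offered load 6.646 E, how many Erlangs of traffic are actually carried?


B(8,6.646) = 0.158465 (Erlang-B)
Carried load = a(1 − B) = 6.646·(1 − 0.158465) = 6.646·0.841535 = 5.5928 E

Final: 5.5928 Erlangs


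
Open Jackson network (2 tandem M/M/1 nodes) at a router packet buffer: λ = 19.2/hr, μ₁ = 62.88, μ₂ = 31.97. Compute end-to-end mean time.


Each node sees arrival rate λ = 19.2/hr (tandem ⇒ throughput preserved).
W₁ = 1/(μ₁−λ) = 1/(62.88−19.2) = 0.02289 hr
W₂ = 1/(μ₂−λ) = 1/(31.97−19.2) = 0.07831 hr
W_total = W₁ + W₂ = 0.02289 + 0.07831 = 0.10120 hr

Final: 0.10120 hr


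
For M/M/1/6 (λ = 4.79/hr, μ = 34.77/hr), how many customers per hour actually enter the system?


ρ = 0.1378; P_K = (1−ρ)ρ^6/(1−ρ^7) = 0.000005894
λ_eff = λ(1 − P_K) = 4.79·(1 − 0.000005894) = 4.79·0.999994 = 4.7900 /hr

Final: 4.7900 /hr


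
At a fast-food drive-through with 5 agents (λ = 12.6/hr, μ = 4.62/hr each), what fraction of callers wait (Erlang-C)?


a = λ/μ = 2.7273; ρ = a/5 = 0.5455
P₀ = 0.062899 (from M/M/c formula)
C(c,a) = [a^c/(c!(1−ρ))]·P₀ = [150.88388/(120·0.4545)]·0.062899
= 2.76620·0.062899 = 0.173991

Final: 0.173991


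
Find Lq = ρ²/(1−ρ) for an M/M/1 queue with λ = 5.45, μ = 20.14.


ρ = 5.45/20.14 = 0.2706
Lq = ρ²/(1−ρ) = 0.07323/0.7294 = 0.1004

Final: 0.1004


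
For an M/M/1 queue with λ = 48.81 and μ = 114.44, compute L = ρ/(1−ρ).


ρ = λ/μ = 48.81/114.44 = 0.4265
L = ρ/(1−ρ) = 0.4265/(1 − 0.4265) = 0.4265/0.5735 = 0.7437

Final: 0.7437


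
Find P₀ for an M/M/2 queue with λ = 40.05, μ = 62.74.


a = λ/μ = 40.05/62.74 = 0.6383; ρ = a/c = 0.3192
Σ_{k=0}^{1} a^k/k! (terms k=0..1) = 1.00000 + 0.63835 = 1.63835
Tail: a^2/(2!(1−ρ)) = 0.40749/(2·0.6808) = 0.29926
P₀ = 1/(1.63835 + 0.29926) = 1/1.93761 = 0.516100

Final: 0.516100


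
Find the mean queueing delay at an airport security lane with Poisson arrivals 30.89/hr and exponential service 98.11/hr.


ρ = 30.89/98.11 = 0.3149
Wq = ρ/(μ−λ) = 0.3149/(98.11 − 30.89) = 0.3149/67.22 = 0.004684 hr

Final: 0.004684 hr


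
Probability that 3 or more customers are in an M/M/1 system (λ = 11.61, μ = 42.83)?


ρ = 11.61/42.83 = 0.2711
P(N ≥ n) = ρ^n = 0.2711^3 = 0.019918

Final: 0.019918


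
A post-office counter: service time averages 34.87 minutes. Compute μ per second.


μ = 1/(service time) in consistent units.
1 second = 0.0166667 min, so μ = 0.0166667/34.87 = 0.0004780 per second

Final: 0.0004780 /sec


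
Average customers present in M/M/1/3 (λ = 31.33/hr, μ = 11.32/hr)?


ρ = 31.33/11.32 = 2.7677
L = ρ[1 − (K+1)ρ^K + Kρ^(K+1)] / [(1−ρ)(1−ρ^(K+1))]
Numerator: 2.7677·(1 − 4·21.200295 + 3·58.675375) = 255.248013
Denominator: (-1.7677)·(-57.675375) = 101.950905
L = 255.248013/101.950905 = 2.5036

Final: 2.5036


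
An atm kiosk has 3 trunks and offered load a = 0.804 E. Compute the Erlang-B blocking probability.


B(c,a) = (a^c/c!) / Σ_{k=0}^{c} a^k/k!
a^3/3! = 0.086620
Σ terms (k=0..3): 1.00000 + 0.80400 + 0.32321 + 0.08662 = 2.213828
B = 0.086620/2.213828 = 0.039127

Final: 0.039127


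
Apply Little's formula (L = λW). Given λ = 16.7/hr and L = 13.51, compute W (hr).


W = L/λ = 13.51/16.7 = 0.8090 hr

Final: 0.8090 hr


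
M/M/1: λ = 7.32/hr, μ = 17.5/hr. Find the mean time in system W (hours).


W = 1/(μ−λ) = 1/(17.5 − 7.32) = 1/10.18 = 0.09823 hr

Final: 0.09823 hr


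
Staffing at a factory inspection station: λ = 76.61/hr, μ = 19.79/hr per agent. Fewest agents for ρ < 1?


Stability requires cμ > λ ⇔ c > λ/μ.
λ/μ = 76.61/19.79 = 3.8711
Minimum integer c = ⌊3.8711⌋ + 1 = 4
Check: 4·19.79 = 79.16 > 76.61, while 3·19.79 = 59.37 ≤ 76.61

Final: 4 servers


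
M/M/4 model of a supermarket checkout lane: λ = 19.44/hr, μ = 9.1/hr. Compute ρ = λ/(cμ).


ρ = λ/(cμ) = 19.44/(4·9.1) = 19.44/36.40 = 0.5341

Final: 0.5341


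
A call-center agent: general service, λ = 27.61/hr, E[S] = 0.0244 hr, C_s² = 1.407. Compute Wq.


ρ = λ·E[S] = 27.61·0.0244 = 0.6737
E[S²] = E[S]²(1+C_s²) = 0.0244²·(1+1.407) = 0.001433
Wq = λ·E[S²]/(2(1−ρ)) = 27.61·0.001433/(2·0.3263) = 0.06063 hr

Final: 0.06063 hr


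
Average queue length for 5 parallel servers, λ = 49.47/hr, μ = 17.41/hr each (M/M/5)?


a = λ/μ = 2.8415; ρ = a/5 = 0.5683
P₀ = 0.055574
Lq = P₀·a^c·ρ / (c!·(1−ρ)²) = 0.055574·185.23186·0.5683/(120·0.18637)
= 0.26158

Final: 0.26158


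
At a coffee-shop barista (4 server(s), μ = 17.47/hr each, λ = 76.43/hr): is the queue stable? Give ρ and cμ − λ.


Total capacity cμ = 4·17.47 = 69.88/hr
ρ = λ/(cμ) = 76.43/69.88 = 1.0937
Stable ⇔ ρ < 1: NO
Spare capacity = cμ − λ = 69.88 − 76.43 = -6.55/hr

Final: ρ = 1.0937; unstable; margin = -6.55/hr


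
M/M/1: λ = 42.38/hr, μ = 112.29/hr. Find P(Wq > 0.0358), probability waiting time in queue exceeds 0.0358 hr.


ρ = 42.38/112.29 = 0.3774
P(Wq > t) = ρ·e^{−(μ−λ)t} = 0.3774·e^{−2.5028}
= 0.3774·0.081857 = 0.030894

Final: 0.030894


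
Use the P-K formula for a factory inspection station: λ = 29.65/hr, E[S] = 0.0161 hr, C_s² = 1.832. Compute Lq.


ρ = λ·E[S] = 29.65·0.0161 = 0.4774
Lq = ρ²(1+C_s²)/(2(1−ρ)) = 0.2279·(1+1.832)/(2·0.5226)
= 0.2279·2.8320/1.0453 = 0.61740

Final: 0.61740


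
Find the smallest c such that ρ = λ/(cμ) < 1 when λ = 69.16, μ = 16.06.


Stability requires cμ > λ ⇔ c > λ/μ.
λ/μ = 69.16/16.06 = 4.3064
Minimum integer c = ⌊4.3064⌋ + 1 = 5
Check: 5·16.06 = 80.30 > 69.16, while 4·16.06 = 64.24 ≤ 69.16

Final: 5 servers


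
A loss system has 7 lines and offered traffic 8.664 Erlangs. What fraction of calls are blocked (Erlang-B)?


B(c,a) = (a^c/c!) / Σ_{k=0}^{c} a^k/k!
a^7/7! = 727.107407
Σ terms (k=0..7): 1.00000 + 8.66400 + 37.53245 + 108.39371 + 234.78078 + 406.82813 + 587.45982 + 727.10741 = 2111.766285
B = 727.107407/2111.766285 = 0.344312

Final: 0.344312


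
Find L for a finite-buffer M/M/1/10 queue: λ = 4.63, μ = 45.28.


ρ = 4.63/45.28 = 0.1023
L = ρ[1 − (K+1)ρ^K + Kρ^(K+1)] / [(1−ρ)(1−ρ^(K+1))]
Numerator: 0.1023·(1 − 11·1.250e-10 + 10·1.278e-11) = 0.102253
Denominator: (0.8977)·(1.000000) = 0.897747
L = 0.102253/0.897747 = 0.1139

Final: 0.1139


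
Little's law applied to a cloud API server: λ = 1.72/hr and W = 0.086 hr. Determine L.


L = λW = 1.72·0.086 = 0.1479

Final: 0.1479


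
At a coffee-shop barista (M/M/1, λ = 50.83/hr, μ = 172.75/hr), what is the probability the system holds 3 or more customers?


ρ = 50.83/172.75 = 0.2942
P(N ≥ n) = ρ^n = 0.2942^3 = 0.025475

Final: 0.025475


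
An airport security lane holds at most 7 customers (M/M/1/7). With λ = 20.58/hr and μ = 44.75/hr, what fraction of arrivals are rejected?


ρ = λ/μ = 20.58/44.75 = 0.4599
P_K = (1−ρ)ρ^K/(1−ρ^(K+1)) = (0.5401·0.004351)/(1 − 0.002001)
= 0.002350/0.997999 = 0.002355

Final: 0.002355


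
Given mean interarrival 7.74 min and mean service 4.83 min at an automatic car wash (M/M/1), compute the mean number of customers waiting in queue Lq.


λ = 60/7.74 = 7.7519 /hr
μ = 60/4.83 = 12.4224 /hr
ρ = λ/μ = 7.7519/12.4224 = 0.6240
Lq = ρ²/(1−ρ) = 0.3894/0.3760 = 1.0358

Final: 1.0358


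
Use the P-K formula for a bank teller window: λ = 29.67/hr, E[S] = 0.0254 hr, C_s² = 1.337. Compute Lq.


ρ = λ·E[S] = 29.67·0.0254 = 0.7536
Lq = ρ²(1+C_s²)/(2(1−ρ)) = 0.5679·(1+1.337)/(2·0.2464)
= 0.5679·2.3370/0.4928 = 2.69353

Final: 2.69353


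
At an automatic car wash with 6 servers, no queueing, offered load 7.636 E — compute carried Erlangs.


B(6,7.636) = 0.369409 (Erlang-B)
Carried load = a(1 − B) = 7.636·(1 − 0.369409) = 7.636·0.630591 = 4.8152 E

Final: 4.8152 Erlangs


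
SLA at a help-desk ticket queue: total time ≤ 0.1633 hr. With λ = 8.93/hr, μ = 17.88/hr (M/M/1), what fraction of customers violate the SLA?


W ~ Exponential(μ−λ) for M/M/1.
μ − λ = 17.88 − 8.93 = 8.9500
P(W > t) = e^{−(μ−λ)t} = e^{−1.4615} = 0.231880

Final: 0.231880


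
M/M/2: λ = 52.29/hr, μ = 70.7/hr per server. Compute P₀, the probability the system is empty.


a = λ/μ = 52.29/70.7 = 0.7396; ρ = a/c = 0.3698
Σ_{k=0}^{1} a^k/k! (terms k=0..1) = 1.00000 + 0.73960 = 1.73960
Tail: a^2/(2!(1−ρ)) = 0.54701/(2·0.6302) = 0.43400
P₀ = 1/(1.73960 + 0.43400) = 1/2.17361 = 0.460065

Final: 0.460065


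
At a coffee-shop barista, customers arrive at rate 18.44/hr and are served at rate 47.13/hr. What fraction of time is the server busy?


ρ = λ/μ = 18.44/47.13 = 0.3913

Final: 0.3913


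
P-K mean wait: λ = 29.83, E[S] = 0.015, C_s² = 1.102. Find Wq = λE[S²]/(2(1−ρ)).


ρ = λ·E[S] = 29.83·0.015 = 0.4474
E[S²] = E[S]²(1+C_s²) = 0.015²·(1+1.102) = 0.0004730
Wq = λ·E[S²]/(2(1−ρ)) = 29.83·0.0004730/(2·0.5526) = 0.01277 hr

Final: 0.01277 hr


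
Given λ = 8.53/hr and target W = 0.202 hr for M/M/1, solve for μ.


W = 1/(μ−λ) ⇒ μ − λ = 1/W = 1/0.202 = 4.9505
μ = λ + 1/W = 8.53 + 4.9505 = 13.4805 per hr

Final: 13.4805 /hr


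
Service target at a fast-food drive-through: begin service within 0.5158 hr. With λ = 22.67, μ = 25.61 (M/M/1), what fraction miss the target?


ρ = 22.67/25.61 = 0.8852
P(Wq > t) = ρ·e^{−(μ−λ)t} = 0.8852·e^{−1.5165}
= 0.8852·0.219489 = 0.194292

Final: 0.194292


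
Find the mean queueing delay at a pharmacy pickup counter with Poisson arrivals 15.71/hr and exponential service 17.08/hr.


ρ = 15.71/17.08 = 0.9198
Wq = ρ/(μ−λ) = 0.9198/(17.08 − 15.71) = 0.9198/1.37 = 0.6714 hr

Final: 0.6714 hr


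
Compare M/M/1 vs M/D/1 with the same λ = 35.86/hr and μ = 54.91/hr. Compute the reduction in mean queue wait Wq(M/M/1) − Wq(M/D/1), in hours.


ρ = 35.86/54.91 = 0.6531
Wq(M/M/1) = ρ/(μ−λ) = 0.6531/19.05 = 0.03428 hr
Wq(M/D/1) = ρ/(2(μ−λ)) = 0.01714 hr
Savings = 0.03428 − 0.01714 = 0.01714 hr

Final: 0.01714 hr


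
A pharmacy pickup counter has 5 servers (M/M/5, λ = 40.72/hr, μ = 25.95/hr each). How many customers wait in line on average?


a = λ/μ = 1.5692; ρ = a/5 = 0.3138
P₀ = 0.207795
Lq = P₀·a^c·ρ / (c!·(1−ρ)²) = 0.207795·9.51376·0.3138/(120·0.47082)
= 0.01098

Final: 0.01098


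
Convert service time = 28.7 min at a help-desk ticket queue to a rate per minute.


μ = 1/(service time) in consistent units.
1 minute = 1 min, so μ = 1/28.7 = 0.03484 per minute

Final: 0.03484 /min


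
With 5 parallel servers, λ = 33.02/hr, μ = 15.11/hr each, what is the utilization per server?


ρ = λ/(cμ) = 33.02/(5·15.11) = 33.02/75.55 = 0.4371

Final: 0.4371


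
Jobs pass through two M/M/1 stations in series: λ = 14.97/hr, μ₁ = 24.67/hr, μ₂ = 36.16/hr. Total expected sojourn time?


Each node sees arrival rate λ = 14.97/hr (tandem ⇒ throughput preserved).
W₁ = 1/(μ₁−λ) = 1/(24.67−14.97) = 0.10309 hr
W₂ = 1/(μ₂−λ) = 1/(36.16−14.97) = 0.04719 hr
W_total = W₁ + W₂ = 0.10309 + 0.04719 = 0.15028 hr

Final: 0.15028 hr


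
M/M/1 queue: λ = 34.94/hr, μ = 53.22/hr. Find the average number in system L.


ρ = λ/μ = 34.94/53.22 = 0.6565
L = ρ/(1−ρ) = 0.6565/(1 − 0.6565) = 0.6565/0.3435 = 1.9114

Final: 1.9114


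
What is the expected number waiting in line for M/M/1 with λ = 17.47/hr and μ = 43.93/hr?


ρ = 17.47/43.93 = 0.3977
Lq = ρ²/(1−ρ) = 0.1581/0.6023 = 0.2626

Final: 0.2626


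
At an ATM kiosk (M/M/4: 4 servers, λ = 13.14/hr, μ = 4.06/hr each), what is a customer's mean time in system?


a = 3.2365; ρ = 0.8091; P₀ = 0.025593
Lq = P₀·a^c·ρ/(c!(1−ρ)²) = 2.59805
Wq = Lq/λ = 2.59805/13.14 = 0.19772 hr
W = Wq + 1/μ = 0.19772 + 0.24631 = 0.44403 hr

Final: 0.44403 hr


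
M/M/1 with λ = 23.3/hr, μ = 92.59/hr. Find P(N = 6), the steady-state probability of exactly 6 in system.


ρ = 23.3/92.59 = 0.2516
P_n = (1−ρ)·ρ^n = (1 − 0.2516)·0.2516^6 = 0.7484·0.0002540 = 0.0001900

Final: 0.0001900


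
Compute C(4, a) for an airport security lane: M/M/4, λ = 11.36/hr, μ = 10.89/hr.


a = λ/μ = 1.0432; ρ = a/4 = 0.2608
P₀ = 0.351718 (from M/M/c formula)
C(c,a) = [a^c/(c!(1−ρ))]·P₀ = [1.18414/(24·0.7392)]·0.351718
= 0.06675·0.351718 = 0.023476

Final: 0.023476


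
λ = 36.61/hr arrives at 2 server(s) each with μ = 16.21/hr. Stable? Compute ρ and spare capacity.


Total capacity cμ = 2·16.21 = 32.42/hr
ρ = λ/(cμ) = 36.61/32.42 = 1.1292
Stable ⇔ ρ < 1: NO
Spare capacity = cμ − λ = 32.42 − 36.61 = -4.19/hr

Final: ρ = 1.1292; unstable; margin = -4.19/hr


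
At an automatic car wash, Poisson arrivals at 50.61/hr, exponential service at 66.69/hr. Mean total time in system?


W = 1/(μ−λ) = 1/(66.69 − 50.61) = 1/16.08 = 0.06219 hr

Final: 0.06219 hr


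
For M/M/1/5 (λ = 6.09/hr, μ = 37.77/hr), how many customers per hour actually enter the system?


ρ = 0.1612; P_K = (1−ρ)ρ^5/(1−ρ^6) = 0.00009141
λ_eff = λ(1 − P_K) = 6.09·(1 − 0.00009141) = 6.09·0.999909 = 6.0894 /hr

Final: 6.0894 /hr


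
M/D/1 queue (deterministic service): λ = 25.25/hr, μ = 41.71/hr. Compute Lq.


ρ = 25.25/41.71 = 0.6054
M/D/1: Lq = ρ²/(2(1−ρ)) = 0.3665/(2·0.3946) = 0.46433

Final: 0.46433


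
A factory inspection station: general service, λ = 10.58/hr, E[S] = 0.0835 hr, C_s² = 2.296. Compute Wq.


ρ = λ·E[S] = 10.58·0.0835 = 0.8834
E[S²] = E[S]²(1+C_s²) = 0.0835²·(1+2.296) = 0.022981
Wq = λ·E[S²]/(2(1−ρ)) = 10.58·0.022981/(2·0.1166) = 1.04287 hr

Final: 1.04287 hr


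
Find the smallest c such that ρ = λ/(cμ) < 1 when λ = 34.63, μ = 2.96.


Stability requires cμ > λ ⇔ c > λ/μ.
λ/μ = 34.63/2.96 = 11.6993
Minimum integer c = ⌊11.6993⌋ + 1 = 12
Check: 12·2.96 = 35.52 > 34.63, while 11·2.96 = 32.56 ≤ 34.63

Final: 12 servers


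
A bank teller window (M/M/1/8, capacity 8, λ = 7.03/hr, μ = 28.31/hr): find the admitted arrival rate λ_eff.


ρ = 0.2483; P_K = (1−ρ)ρ^8/(1−ρ^9) = 0.00001087
λ_eff = λ(1 − P_K) = 7.03·(1 − 0.00001087) = 7.03·0.999989 = 7.0299 /hr

Final: 7.0299 /hr


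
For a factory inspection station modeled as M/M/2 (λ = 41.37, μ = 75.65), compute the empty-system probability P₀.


a = λ/μ = 41.37/75.65 = 0.5469; ρ = a/c = 0.2734
Σ_{k=0}^{1} a^k/k! (terms k=0..1) = 1.00000 + 0.54686 = 1.54686
Tail: a^2/(2!(1−ρ)) = 0.29906/(2·0.7266) = 0.20580
P₀ = 1/(1.54686 + 0.20580) = 1/1.75266 = 0.570561

Final: 0.570561


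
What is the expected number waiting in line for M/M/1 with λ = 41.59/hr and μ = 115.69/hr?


ρ = 41.59/115.69 = 0.3595
Lq = ρ²/(1−ρ) = 0.1292/0.6405 = 0.2018

Final: 0.2018


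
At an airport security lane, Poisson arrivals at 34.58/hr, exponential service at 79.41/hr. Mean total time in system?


W = 1/(μ−λ) = 1/(79.41 − 34.58) = 1/44.83 = 0.02231 hr

Final: 0.02231 hr


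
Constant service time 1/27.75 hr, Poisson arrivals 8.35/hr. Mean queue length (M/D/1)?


ρ = 8.35/27.75 = 0.3009
M/D/1: Lq = ρ²/(2(1−ρ)) = 0.09054/(2·0.6991) = 0.06476

Final: 0.06476


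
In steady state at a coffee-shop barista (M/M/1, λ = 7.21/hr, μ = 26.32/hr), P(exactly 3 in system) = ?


ρ = 7.21/26.32 = 0.2739
P_n = (1−ρ)·ρ^n = (1 − 0.2739)·0.2739^3 = 0.7261·0.020556 = 0.014925

Final: 0.014925


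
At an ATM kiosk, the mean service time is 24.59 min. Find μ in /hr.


μ = 1/(service time) in consistent units.
1 hour = 60 min, so μ = 60/24.59 = 2.4400 per hour

Final: 2.4400 /hr


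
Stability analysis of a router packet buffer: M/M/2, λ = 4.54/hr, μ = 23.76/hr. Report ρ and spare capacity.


Total capacity cμ = 2·23.76 = 47.52/hr
ρ = λ/(cμ) = 4.54/47.52 = 0.09554
Stable ⇔ ρ < 1: YES
Spare capacity = cμ − λ = 47.52 − 4.54 = 42.98/hr

Final: ρ = 0.09554; stable; margin = 42.98/hr


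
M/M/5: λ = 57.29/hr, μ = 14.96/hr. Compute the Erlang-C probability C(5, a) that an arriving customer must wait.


a = λ/μ = 3.8295; ρ = a/5 = 0.7659
P₀ = 0.016721 (from M/M/c formula)
C(c,a) = [a^c/(c!(1−ρ))]·P₀ = [823.63756/(120·0.2341)]·0.016721
= 29.32043·0.016721 = 0.490272

Final: 0.490272


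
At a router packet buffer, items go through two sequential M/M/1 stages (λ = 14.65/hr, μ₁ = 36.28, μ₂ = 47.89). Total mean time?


Each node sees arrival rate λ = 14.65/hr (tandem ⇒ throughput preserved).
W₁ = 1/(μ₁−λ) = 1/(36.28−14.65) = 0.04623 hr
W₂ = 1/(μ₂−λ) = 1/(47.89−14.65) = 0.03008 hr
W_total = W₁ + W₂ = 0.04623 + 0.03008 = 0.07632 hr

Final: 0.07632 hr


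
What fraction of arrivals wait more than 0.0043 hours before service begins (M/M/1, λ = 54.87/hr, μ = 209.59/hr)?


ρ = 54.87/209.59 = 0.2618
P(Wq > t) = ρ·e^{−(μ−λ)t} = 0.2618·e^{−0.6653}
= 0.2618·0.514121 = 0.134595

Final: 0.134595


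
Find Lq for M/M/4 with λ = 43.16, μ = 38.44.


a = λ/μ = 1.1228; ρ = a/4 = 0.2807
P₀ = 0.324561
Lq = P₀·a^c·ρ / (c!·(1−ρ)²) = 0.324561·1.58925·0.2807/(24·0.51740)
= 0.01166

Final: 0.01166


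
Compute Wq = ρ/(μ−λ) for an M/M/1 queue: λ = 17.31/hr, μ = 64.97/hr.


ρ = 17.31/64.97 = 0.2664
Wq = ρ/(μ−λ) = 0.2664/(64.97 − 17.31) = 0.2664/47.66 = 0.005590 hr

Final: 0.005590 hr


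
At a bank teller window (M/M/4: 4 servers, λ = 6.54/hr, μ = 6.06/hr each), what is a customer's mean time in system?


a = 1.0792; ρ = 0.2698; P₀ = 0.339161
Lq = P₀·a^c·ρ/(c!(1−ρ)²) = 0.009700
Wq = Lq/λ = 0.009700/6.54 = 0.001483 hr
W = Wq + 1/μ = 0.001483 + 0.16502 = 0.16650 hr

Final: 0.16650 hr


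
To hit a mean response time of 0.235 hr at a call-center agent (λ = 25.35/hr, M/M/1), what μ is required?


W = 1/(μ−λ) ⇒ μ − λ = 1/W = 1/0.235 = 4.2553
μ = λ + 1/W = 25.35 + 4.2553 = 29.6053 per hr

Final: 29.6053 /hr


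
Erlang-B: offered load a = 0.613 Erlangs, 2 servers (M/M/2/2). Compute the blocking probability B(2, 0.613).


B(c,a) = (a^c/c!) / Σ_{k=0}^{c} a^k/k!
a^2/2! = 0.187884
Σ terms (k=0..2): 1.00000 + 0.61300 + 0.18788 = 1.800884
B = 0.187884/1.800884 = 0.104329

Final: 0.104329


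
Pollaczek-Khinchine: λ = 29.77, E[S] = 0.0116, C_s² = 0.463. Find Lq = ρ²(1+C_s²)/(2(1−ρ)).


ρ = λ·E[S] = 29.77·0.0116 = 0.3453
Lq = ρ²(1+C_s²)/(2(1−ρ)) = 0.1193·(1+0.463)/(2·0.6547)
= 0.1193·1.4630/1.3093 = 0.13325

Final: 0.13325


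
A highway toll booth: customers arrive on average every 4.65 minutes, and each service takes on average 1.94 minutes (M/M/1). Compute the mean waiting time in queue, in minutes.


λ = 60/4.65 = 12.9032 /hr
μ = 60/1.94 = 30.9278 /hr
ρ = λ/μ = 12.9032/30.9278 = 0.4172
Wq = ρ/(μ−λ) = 0.4172/(30.9278−12.9032) = 0.02315 hr
In minutes: 0.02315·60 = 1.389 min

Final: 1.389 min


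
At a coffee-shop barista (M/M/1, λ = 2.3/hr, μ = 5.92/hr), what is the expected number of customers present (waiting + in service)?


ρ = λ/μ = 2.3/5.92 = 0.3885
L = ρ/(1−ρ) = 0.3885/(1 − 0.3885) = 0.3885/0.6115 = 0.6354

Final: 0.6354


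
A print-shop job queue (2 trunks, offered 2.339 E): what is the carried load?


B(2,2.339) = 0.450322 (Erlang-B)
Carried load = a(1 − B) = 2.339·(1 − 0.450322) = 2.339·0.549678 = 1.2857 E

Final: 1.2857 Erlangs


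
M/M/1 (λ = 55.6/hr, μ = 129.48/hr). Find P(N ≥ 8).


ρ = 55.6/129.48 = 0.4294
P(N ≥ n) = ρ^n = 0.4294^8 = 0.001156

Final: 0.001156


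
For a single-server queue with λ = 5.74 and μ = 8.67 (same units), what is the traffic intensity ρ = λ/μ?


ρ = λ/μ = 5.74/8.67 = 0.6621

Final: 0.6621


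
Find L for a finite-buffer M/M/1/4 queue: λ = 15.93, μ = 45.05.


ρ = 15.93/45.05 = 0.3536
L = ρ[1 − (K+1)ρ^K + Kρ^(K+1)] / [(1−ρ)(1−ρ^(K+1))]
Numerator: 0.3536·(1 − 5·0.015634 + 4·0.005528) = 0.333784
Denominator: (0.6464)·(0.994472) = 0.642819
L = 0.333784/0.642819 = 0.5193

Final: 0.5193


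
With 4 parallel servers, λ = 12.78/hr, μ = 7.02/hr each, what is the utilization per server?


ρ = λ/(cμ) = 12.78/(4·7.02) = 12.78/28.08 = 0.4551

Final: 0.4551


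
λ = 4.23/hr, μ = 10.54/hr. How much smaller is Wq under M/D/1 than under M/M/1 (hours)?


ρ = 4.23/10.54 = 0.4013
Wq(M/M/1) = ρ/(μ−λ) = 0.4013/6.31 = 0.06360 hr
Wq(M/D/1) = ρ/(2(μ−λ)) = 0.03180 hr
Savings = 0.06360 − 0.03180 = 0.03180 hr

Final: 0.03180 hr


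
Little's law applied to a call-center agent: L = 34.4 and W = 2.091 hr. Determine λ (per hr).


λ = L/W = 34.4/2.091 = 16.4515 /hr

Final: 16.4515 /hr


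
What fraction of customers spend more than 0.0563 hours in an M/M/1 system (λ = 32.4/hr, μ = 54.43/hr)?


W ~ Exponential(μ−λ) for M/M/1.
μ − λ = 54.43 − 32.4 = 22.0300
P(W > t) = e^{−(μ−λ)t} = e^{−1.2403} = 0.289301

Final: 0.289301


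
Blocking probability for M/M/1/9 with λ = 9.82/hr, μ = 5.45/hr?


ρ = λ/μ = 9.82/5.45 = 1.8018
P_K = (1−ρ)ρ^K/(1−ρ^(K+1)) = (-0.8018·200.186538)/(1 − 360.703084)
= -160.516545/-359.703084 = 0.446247

Final: 0.446247


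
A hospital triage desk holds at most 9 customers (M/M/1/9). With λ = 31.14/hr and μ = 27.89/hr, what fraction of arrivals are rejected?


ρ = λ/μ = 31.14/27.89 = 1.1165
P_K = (1−ρ)ρ^K/(1−ρ^(K+1)) = (-0.1165·2.696689)/(1 − 3.010932)
= -0.314243/-2.010932 = 0.156267

Final: 0.156267


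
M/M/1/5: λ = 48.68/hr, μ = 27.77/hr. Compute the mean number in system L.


ρ = 48.68/27.77 = 1.7530
L = ρ[1 − (K+1)ρ^K + Kρ^(K+1)] / [(1−ρ)(1−ρ^(K+1))]
Numerator: 1.7530·(1 − 6·16.552876 + 5·29.016708) = 81.979937
Denominator: (-0.7530)·(-28.016708) = 21.095764
L = 81.979937/21.095764 = 3.8861

Final: 3.8861


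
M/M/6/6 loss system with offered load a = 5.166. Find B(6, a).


B(c,a) = (a^c/c!) / Σ_{k=0}^{c} a^k/k!
a^6/6! = 26.399391
Σ terms (k=0..6): 1.00000 + 5.16600 + 13.34378 + 22.97799 + 29.67607 + 30.66131 + 26.39939 = 129.224538
B = 26.399391/129.224538 = 0.204291

Final: 0.204291


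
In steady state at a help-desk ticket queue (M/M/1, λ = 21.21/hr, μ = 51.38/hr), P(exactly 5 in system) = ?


ρ = 21.21/51.38 = 0.4128
P_n = (1−ρ)·ρ^n = (1 − 0.4128)·0.4128^5 = 0.5872·0.011988 = 0.007039

Final: 0.007039


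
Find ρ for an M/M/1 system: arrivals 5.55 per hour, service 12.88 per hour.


ρ = λ/μ = 5.55/12.88 = 0.4309

Final: 0.4309


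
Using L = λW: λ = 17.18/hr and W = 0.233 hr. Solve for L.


L = λW = 17.18·0.233 = 4.0029

Final: 4.0029


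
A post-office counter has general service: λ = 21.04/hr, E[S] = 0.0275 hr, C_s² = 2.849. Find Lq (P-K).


ρ = λ·E[S] = 21.04·0.0275 = 0.5786
Lq = ρ²(1+C_s²)/(2(1−ρ)) = 0.3348·(1+2.849)/(2·0.4214)
= 0.3348·3.8490/0.8428 = 1.52890

Final: 1.52890


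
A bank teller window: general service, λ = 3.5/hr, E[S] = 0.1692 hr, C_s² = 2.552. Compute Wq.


ρ = λ·E[S] = 3.5·0.1692 = 0.5922
E[S²] = E[S]²(1+C_s²) = 0.1692²·(1+2.552) = 0.101689
Wq = λ·E[S²]/(2(1−ρ)) = 3.5·0.101689/(2·0.4078) = 0.43638 hr

Final: 0.43638 hr


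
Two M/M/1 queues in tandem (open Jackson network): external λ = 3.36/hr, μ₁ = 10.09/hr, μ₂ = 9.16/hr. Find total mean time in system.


Each node sees arrival rate λ = 3.36/hr (tandem ⇒ throughput preserved).
W₁ = 1/(μ₁−λ) = 1/(10.09−3.36) = 0.14859 hr
W₂ = 1/(μ₂−λ) = 1/(9.16−3.36) = 0.17241 hr
W_total = W₁ + W₂ = 0.14859 + 0.17241 = 0.32100 hr

Final: 0.32100 hr


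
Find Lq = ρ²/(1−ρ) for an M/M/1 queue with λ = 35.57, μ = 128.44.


ρ = 35.57/128.44 = 0.2769
Lq = ρ²/(1−ρ) = 0.07670/0.7231 = 0.1061

Final: 0.1061


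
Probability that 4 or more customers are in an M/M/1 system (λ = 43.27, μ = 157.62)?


ρ = 43.27/157.62 = 0.2745
P(N ≥ n) = ρ^n = 0.2745^4 = 0.005679

Final: 0.005679


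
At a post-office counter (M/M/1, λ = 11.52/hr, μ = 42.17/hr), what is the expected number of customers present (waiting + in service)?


ρ = λ/μ = 11.52/42.17 = 0.2732
L = ρ/(1−ρ) = 0.2732/(1 − 0.2732) = 0.2732/0.7268 = 0.3759

Final: 0.3759


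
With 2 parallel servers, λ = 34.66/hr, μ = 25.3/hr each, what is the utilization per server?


ρ = λ/(cμ) = 34.66/(2·25.3) = 34.66/50.60 = 0.6850

Final: 0.6850


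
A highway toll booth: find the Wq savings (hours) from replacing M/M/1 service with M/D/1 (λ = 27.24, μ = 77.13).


ρ = 27.24/77.13 = 0.3532
Wq(M/M/1) = ρ/(μ−λ) = 0.3532/49.89 = 0.007079 hr
Wq(M/D/1) = ρ/(2(μ−λ)) = 0.003539 hr
Savings = 0.007079 − 0.003539 = 0.003539 hr

Final: 0.003539 hr


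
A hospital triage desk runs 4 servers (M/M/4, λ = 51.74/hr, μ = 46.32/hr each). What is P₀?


a = λ/μ = 51.74/46.32 = 1.1170; ρ = a/c = 0.2793
Σ_{k=0}^{3} a^k/k! (terms k=0..3) = 1.00000 + 1.11701 + 0.62386 + 0.23229 = 2.97316
Tail: a^4/(4!(1−ρ)) = 1.55680/(24·0.7207) = 0.09000
P₀ = 1/(2.97316 + 0.09000) = 1/3.06315 = 0.326461

Final: 0.326461


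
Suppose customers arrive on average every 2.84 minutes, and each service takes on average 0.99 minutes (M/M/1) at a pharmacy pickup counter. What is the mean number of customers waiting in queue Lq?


λ = 60/2.84 = 21.1268 /hr
μ = 60/0.99 = 60.6061 /hr
ρ = λ/μ = 21.1268/60.6061 = 0.3486
Lq = ρ²/(1−ρ) = 0.1215/0.6514 = 0.1865

Final: 0.1865


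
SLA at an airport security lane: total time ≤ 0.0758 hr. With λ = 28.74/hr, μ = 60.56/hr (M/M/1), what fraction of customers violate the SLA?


W ~ Exponential(μ−λ) for M/M/1.
μ − λ = 60.56 − 28.74 = 31.8200
P(W > t) = e^{−(μ−λ)t} = e^{−2.4120} = 0.089640

Final: 0.089640


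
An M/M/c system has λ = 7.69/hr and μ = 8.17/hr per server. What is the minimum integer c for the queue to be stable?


Stability requires cμ > λ ⇔ c > λ/μ.
λ/μ = 7.69/8.17 = 0.9412
Minimum integer c = ⌊0.9412⌋ + 1 = 1
Check: 1·8.17 = 8.17 > 7.69, while 0·8.17 = 0.00 ≤ 7.69

Final: 1 servers


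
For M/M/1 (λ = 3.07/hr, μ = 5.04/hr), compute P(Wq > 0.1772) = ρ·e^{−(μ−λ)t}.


ρ = 3.07/5.04 = 0.6091
P(Wq > t) = ρ·e^{−(μ−λ)t} = 0.6091·e^{−0.3491}
= 0.6091·0.705334 = 0.429638

Final: 0.429638


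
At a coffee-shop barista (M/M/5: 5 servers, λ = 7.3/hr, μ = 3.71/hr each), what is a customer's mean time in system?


a = 1.9677; ρ = 0.3935; P₀ = 0.138831
Lq = P₀·a^c·ρ/(c!(1−ρ)²) = 0.03651
Wq = Lq/λ = 0.03651/7.3 = 0.005001 hr
W = Wq + 1/μ = 0.005001 + 0.26954 = 0.27454 hr

Final: 0.27454 hr


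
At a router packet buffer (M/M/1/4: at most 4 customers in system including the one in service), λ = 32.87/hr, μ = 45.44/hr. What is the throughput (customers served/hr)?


ρ = 0.7234; P_K = (1−ρ)ρ^4/(1−ρ^5) = 0.094450
λ_eff = λ(1 − P_K) = 32.87·(1 − 0.094450) = 32.87·0.905550 = 29.7654 /hr

Final: 29.7654 /hr


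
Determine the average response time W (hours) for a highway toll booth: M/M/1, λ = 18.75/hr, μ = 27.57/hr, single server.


W = 1/(μ−λ) = 1/(27.57 − 18.75) = 1/8.82 = 0.1134 hr

Final: 0.1134 hr


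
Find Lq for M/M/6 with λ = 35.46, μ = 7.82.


a = λ/μ = 4.5345; ρ = a/6 = 0.7558
P₀ = 0.008743
Lq = P₀·a^c·ρ / (c!·(1−ρ)²) = 0.008743·8693.44417·0.7558/(720·0.05966)
= 1.33729

Final: 1.33729


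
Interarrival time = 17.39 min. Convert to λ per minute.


λ = 1/(interarrival time) in consistent units.
1 minute = 1 min, so λ = 1/17.39 = 0.05750 per minute

Final: 0.05750 /min


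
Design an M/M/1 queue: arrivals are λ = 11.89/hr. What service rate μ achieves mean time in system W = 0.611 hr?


W = 1/(μ−λ) ⇒ μ − λ = 1/W = 1/0.611 = 1.6367
μ = λ + 1/W = 11.89 + 1.6367 = 13.5267 per hr

Final: 13.5267 /hr


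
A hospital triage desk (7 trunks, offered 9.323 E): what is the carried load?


B(7,9.323) = 0.377550 (Erlang-B)
Carried load = a(1 − B) = 9.323·(1 − 0.377550) = 9.323·0.622450 = 5.8031 E

Final: 5.8031 Erlangs


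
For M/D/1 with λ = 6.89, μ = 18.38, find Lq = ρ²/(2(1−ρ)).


ρ = 6.89/18.38 = 0.3749
M/D/1: Lq = ρ²/(2(1−ρ)) = 0.1405/(2·0.6251) = 0.11239

Final: 0.11239


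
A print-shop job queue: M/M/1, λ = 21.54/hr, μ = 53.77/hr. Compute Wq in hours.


ρ = 21.54/53.77 = 0.4006
Wq = ρ/(μ−λ) = 0.4006/(53.77 − 21.54) = 0.4006/32.23 = 0.01243 hr

Final: 0.01243 hr


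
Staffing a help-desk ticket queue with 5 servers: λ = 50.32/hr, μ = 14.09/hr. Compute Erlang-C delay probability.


a = λ/μ = 3.5713; ρ = a/5 = 0.7143
P₀ = 0.023662 (from M/M/c formula)
C(c,a) = [a^c/(c!(1−ρ))]·P₀ = [580.96263/(120·0.2857)]·0.023662
= 16.94354·0.023662 = 0.400918

Final: 0.400918


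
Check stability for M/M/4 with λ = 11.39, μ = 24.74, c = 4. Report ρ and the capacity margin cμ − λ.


Total capacity cμ = 4·24.74 = 98.96/hr
ρ = λ/(cμ) = 11.39/98.96 = 0.1151
Stable ⇔ ρ < 1: YES
Spare capacity = cμ − λ = 98.96 − 11.39 = 87.57/hr

Final: ρ = 0.1151; stable; margin = 87.57/hr


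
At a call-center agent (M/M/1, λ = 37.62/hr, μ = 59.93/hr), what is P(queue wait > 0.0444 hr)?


ρ = 37.62/59.93 = 0.6277
P(Wq > t) = ρ·e^{−(μ−λ)t} = 0.6277·e^{−0.9906}
= 0.6277·0.371367 = 0.233119

Final: 0.233119


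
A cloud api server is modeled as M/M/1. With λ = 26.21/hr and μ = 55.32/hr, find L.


ρ = λ/μ = 26.21/55.32 = 0.4738
L = ρ/(1−ρ) = 0.4738/(1 − 0.4738) = 0.4738/0.5262 = 0.9004

Final: 0.9004


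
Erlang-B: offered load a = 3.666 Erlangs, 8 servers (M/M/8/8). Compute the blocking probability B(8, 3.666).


B(c,a) = (a^c/c!) / Σ_{k=0}^{c} a^k/k!
a^8/8! = 0.809132
Σ terms (k=0..8): 1.00000 + 3.66600 + 6.71978 + 8.21157 + 7.52590 + 5.51799 + 3.37149 + 1.76570 + 0.80913 = 38.587565
B = 0.809132/38.587565 = 0.020969

Final: 0.020969


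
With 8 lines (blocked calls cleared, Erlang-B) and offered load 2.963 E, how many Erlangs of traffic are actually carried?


B(8,2.963) = 0.007639 (Erlang-B)
Carried load = a(1 − B) = 2.963·(1 − 0.007639) = 2.963·0.992361 = 2.9404 E

Final: 2.9404 Erlangs


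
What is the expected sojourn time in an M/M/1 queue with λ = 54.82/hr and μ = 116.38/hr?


W = 1/(μ−λ) = 1/(116.38 − 54.82) = 1/61.56 = 0.01624 hr

Final: 0.01624 hr


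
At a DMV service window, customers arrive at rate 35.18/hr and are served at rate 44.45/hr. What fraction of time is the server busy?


ρ = λ/μ = 35.18/44.45 = 0.7915

Final: 0.7915


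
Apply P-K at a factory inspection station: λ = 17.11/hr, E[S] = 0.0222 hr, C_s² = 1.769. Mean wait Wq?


ρ = λ·E[S] = 17.11·0.0222 = 0.3798
E[S²] = E[S]²(1+C_s²) = 0.0222²·(1+1.769) = 0.001365
Wq = λ·E[S²]/(2(1−ρ)) = 17.11·0.001365/(2·0.6202) = 0.01883 hr

Final: 0.01883 hr


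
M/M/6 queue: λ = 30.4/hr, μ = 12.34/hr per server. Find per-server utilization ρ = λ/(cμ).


ρ = λ/(cμ) = 30.4/(6·12.34) = 30.4/74.04 = 0.4106

Final: 0.4106


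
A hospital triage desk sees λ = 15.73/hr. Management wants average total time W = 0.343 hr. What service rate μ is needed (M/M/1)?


W = 1/(μ−λ) ⇒ μ − λ = 1/W = 1/0.343 = 2.9155
μ = λ + 1/W = 15.73 + 2.9155 = 18.6455 per hr

Final: 18.6455 /hr


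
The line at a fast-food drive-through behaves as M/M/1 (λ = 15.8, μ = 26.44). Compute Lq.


ρ = 15.8/26.44 = 0.5976
Lq = ρ²/(1−ρ) = 0.3571/0.4024 = 0.8874

Final: 0.8874


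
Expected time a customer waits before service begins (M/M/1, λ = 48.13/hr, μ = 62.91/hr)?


ρ = 48.13/62.91 = 0.7651
Wq = ρ/(μ−λ) = 0.7651/(62.91 − 48.13) = 0.7651/14.78 = 0.05176 hr

Final: 0.05176 hr


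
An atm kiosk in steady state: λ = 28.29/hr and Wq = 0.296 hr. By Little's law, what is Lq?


Lq = λWq = 28.29·0.296 = 8.3738

Final: 8.3738


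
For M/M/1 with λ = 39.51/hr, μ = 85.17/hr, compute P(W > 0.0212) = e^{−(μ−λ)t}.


W ~ Exponential(μ−λ) for M/M/1.
μ − λ = 85.17 − 39.51 = 45.6600
P(W > t) = e^{−(μ−λ)t} = e^{−0.9680} = 0.379845

Final: 0.379845


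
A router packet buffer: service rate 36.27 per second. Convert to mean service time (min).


Mean service time = 1/μ = 1/36.27 second = 0.02757 second
In minutes: 0.02757 × 0.0166667 = 0.0004595 min

Final: 0.0004595 min


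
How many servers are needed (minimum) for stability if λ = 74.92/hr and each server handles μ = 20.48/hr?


Stability requires cμ > λ ⇔ c > λ/μ.
λ/μ = 74.92/20.48 = 3.6582
Minimum integer c = ⌊3.6582⌋ + 1 = 4
Check: 4·20.48 = 81.92 > 74.92, while 3·20.48 = 61.44 ≤ 74.92

Final: 4 servers


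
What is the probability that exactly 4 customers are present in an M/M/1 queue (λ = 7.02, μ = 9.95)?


ρ = 7.02/9.95 = 0.7055
P_n = (1−ρ)·ρ^n = (1 − 0.7055)·0.7055^4 = 0.2945·0.247774 = 0.072963

Final: 0.072963


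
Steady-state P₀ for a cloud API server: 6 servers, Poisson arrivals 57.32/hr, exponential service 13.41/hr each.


a = λ/μ = 57.32/13.41 = 4.2744; ρ = a/c = 0.7124
Σ_{k=0}^{5} a^k/k! (terms k=0..5) = 1.00000 + 4.27442 + 9.13534 + 13.01610 + 13.90908 + 11.89065 = 53.22560
Tail: a^6/(6!(1−ρ)) = 6099.08131/(720·0.2876) = 29.45429
P₀ = 1/(53.22560 + 29.45429) = 1/82.67989 = 0.012095

Final: 0.012095


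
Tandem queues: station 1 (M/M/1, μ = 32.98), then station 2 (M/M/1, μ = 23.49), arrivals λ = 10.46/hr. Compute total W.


Each node sees arrival rate λ = 10.46/hr (tandem ⇒ throughput preserved).
W₁ = 1/(μ₁−λ) = 1/(32.98−10.46) = 0.04440 hr
W₂ = 1/(μ₂−λ) = 1/(23.49−10.46) = 0.07675 hr
W_total = W₁ + W₂ = 0.04440 + 0.07675 = 0.12115 hr

Final: 0.12115 hr


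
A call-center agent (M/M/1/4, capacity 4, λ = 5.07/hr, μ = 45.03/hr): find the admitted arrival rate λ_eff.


ρ = 0.1126; P_K = (1−ρ)ρ^4/(1−ρ^5) = 0.0001426
λ_eff = λ(1 − P_K) = 5.07·(1 − 0.0001426) = 5.07·0.999857 = 5.0693 /hr

Final: 5.0693 /hr


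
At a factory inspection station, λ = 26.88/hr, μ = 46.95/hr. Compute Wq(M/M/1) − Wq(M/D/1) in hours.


ρ = 26.88/46.95 = 0.5725
Wq(M/M/1) = ρ/(μ−λ) = 0.5725/20.07 = 0.02853 hr
Wq(M/D/1) = ρ/(2(μ−λ)) = 0.01426 hr
Savings = 0.02853 − 0.01426 = 0.01426 hr

Final: 0.01426 hr


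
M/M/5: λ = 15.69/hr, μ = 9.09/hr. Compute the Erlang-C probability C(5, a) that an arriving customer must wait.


a = λ/μ = 1.7261; ρ = a/5 = 0.3452
P₀ = 0.177378 (from M/M/c formula)
C(c,a) = [a^c/(c!(1−ρ))]·P₀ = [15.32129/(120·0.6548)]·0.177378
= 0.19499·0.177378 = 0.034587

Final: 0.034587


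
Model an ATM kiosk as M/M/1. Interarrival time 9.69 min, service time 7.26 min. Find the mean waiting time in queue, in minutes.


λ = 60/9.69 = 6.1920 /hr
μ = 60/7.26 = 8.2645 /hr
ρ = λ/μ = 6.1920/8.2645 = 0.7492
Wq = ρ/(μ−λ) = 0.7492/(8.2645−6.1920) = 0.36151 hr
In minutes: 0.36151·60 = 21.690 min

Final: 21.690 min


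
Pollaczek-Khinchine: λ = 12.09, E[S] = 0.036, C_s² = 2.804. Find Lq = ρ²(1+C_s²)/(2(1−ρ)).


ρ = λ·E[S] = 12.09·0.036 = 0.4352
Lq = ρ²(1+C_s²)/(2(1−ρ)) = 0.1894·(1+2.804)/(2·0.5648)
= 0.1894·3.8040/1.1295 = 0.63798

Final: 0.63798


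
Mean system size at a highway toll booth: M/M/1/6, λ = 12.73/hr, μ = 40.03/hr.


ρ = 12.73/40.03 = 0.3180
L = ρ[1 − (K+1)ρ^K + Kρ^(K+1)] / [(1−ρ)(1−ρ^(K+1))]
Numerator: 0.3180·(1 − 7·0.001034 + 6·0.0003289) = 0.316337
Denominator: (0.6820)·(0.999671) = 0.681764
L = 0.316337/0.681764 = 0.4640

Final: 0.4640


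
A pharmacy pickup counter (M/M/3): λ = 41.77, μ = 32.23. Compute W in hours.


a = 1.2960; ρ = 0.4320; P₀ = 0.264934
Lq = P₀·a^c·ρ/(c!(1−ρ)²) = 0.12870
Wq = Lq/λ = 0.12870/41.77 = 0.003081 hr
W = Wq + 1/μ = 0.003081 + 0.03103 = 0.03411 hr

Final: 0.03411 hr


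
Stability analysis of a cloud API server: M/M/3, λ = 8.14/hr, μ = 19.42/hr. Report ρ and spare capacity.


Total capacity cμ = 3·19.42 = 58.26/hr
ρ = λ/(cμ) = 8.14/58.26 = 0.1397
Stable ⇔ ρ < 1: YES
Spare capacity = cμ − λ = 58.26 − 8.14 = 50.12/hr

Final: ρ = 0.1397; stable; margin = 50.12/hr


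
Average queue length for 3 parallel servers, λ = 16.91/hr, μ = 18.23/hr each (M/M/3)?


a = λ/μ = 0.9276; ρ = a/3 = 0.3092
P₀ = 0.392101
Lq = P₀·a^c·ρ / (c!·(1−ρ)²) = 0.392101·0.79812·0.3092/(6·0.47721)
= 0.03379

Final: 0.03379
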